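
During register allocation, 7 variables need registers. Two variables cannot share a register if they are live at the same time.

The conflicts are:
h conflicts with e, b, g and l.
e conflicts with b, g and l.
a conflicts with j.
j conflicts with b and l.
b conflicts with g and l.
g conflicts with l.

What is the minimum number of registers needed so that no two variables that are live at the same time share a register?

h, e, b, g, l all conflict with each other, so at least 5 registers are needed.
5 registers suffice: h=4, e=3, a=1, j=3, b=2, g=5, l=1. Every pair that conflicts lands in different registers.

5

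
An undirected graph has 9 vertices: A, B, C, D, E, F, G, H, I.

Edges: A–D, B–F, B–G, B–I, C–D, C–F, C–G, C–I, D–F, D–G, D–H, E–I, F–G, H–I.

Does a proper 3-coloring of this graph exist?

No

C, D, F, G form a clique, so at least 4 colors are needed.
So 3 colors are not enough.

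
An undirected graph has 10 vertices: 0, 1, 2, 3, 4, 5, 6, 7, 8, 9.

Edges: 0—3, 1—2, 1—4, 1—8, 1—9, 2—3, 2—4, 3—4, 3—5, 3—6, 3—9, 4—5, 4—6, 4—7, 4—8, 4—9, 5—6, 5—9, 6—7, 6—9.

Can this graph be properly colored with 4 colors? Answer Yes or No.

3, 4, 5, 6, 9 are mutually adjacent (a clique of size 5), so at least 5 colors are needed.
So 4 colors are not enough.

No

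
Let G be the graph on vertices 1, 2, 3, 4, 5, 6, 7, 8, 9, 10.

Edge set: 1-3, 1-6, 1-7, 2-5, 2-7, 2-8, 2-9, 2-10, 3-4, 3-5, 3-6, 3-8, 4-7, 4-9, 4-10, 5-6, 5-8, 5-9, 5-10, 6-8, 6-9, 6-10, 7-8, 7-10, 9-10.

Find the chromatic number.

4

3, 5, 6, 8 are pairwise adjacent (a clique of size 4), so at least 4 colors are needed.
4 colors suffice: color a → {1, 8, 10}; color b → {5, 7}; color c → {2, 4, 6}; color d → {3, 9}. No two adjacent vertices share a color.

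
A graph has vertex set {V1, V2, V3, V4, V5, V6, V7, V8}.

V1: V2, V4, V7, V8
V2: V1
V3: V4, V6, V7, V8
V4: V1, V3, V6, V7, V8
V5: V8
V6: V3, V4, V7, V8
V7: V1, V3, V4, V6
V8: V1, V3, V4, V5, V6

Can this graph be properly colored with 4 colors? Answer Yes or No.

Yes

The chromatic number is 4. V3, V4, V6, V7 form a clique, so at least 4 colors are needed.
4 colors suffice: color R → {V2, V4, V5}; color B → {V7, V8}; color G → {V1, V3}; color Y → {V6}.
That is already a proper 4-coloring.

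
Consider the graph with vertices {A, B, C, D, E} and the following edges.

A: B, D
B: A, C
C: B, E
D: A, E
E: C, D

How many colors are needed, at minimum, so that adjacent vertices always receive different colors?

The cycle E-C-B-A-D-E has odd length 5, so it cannot be 2-colored; at least 3 colors are needed.
3 colors suffice: color 1 → {B, E}; color 2 → {A, C}; color 3 → {D}. Every edge joins two different colors.

3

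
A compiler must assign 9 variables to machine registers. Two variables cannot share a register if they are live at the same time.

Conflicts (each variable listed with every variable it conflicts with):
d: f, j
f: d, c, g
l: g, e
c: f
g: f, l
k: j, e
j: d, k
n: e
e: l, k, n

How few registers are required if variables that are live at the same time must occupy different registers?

3

The cycle g-l-e-k-j-d-f-g has odd length 7, so it cannot be 2-colored; at least 3 registers are needed.
A valid assignment using 3 registers: d=2, f=1, l=3, c=2, g=2, k=2, j=1, n=2, e=1. Each listed conflict is separated.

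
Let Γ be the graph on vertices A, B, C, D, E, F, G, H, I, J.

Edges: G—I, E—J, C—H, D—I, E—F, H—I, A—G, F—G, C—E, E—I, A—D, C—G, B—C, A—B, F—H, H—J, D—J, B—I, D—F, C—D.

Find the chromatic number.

2

D and J are adjacent, so at least 2 colors are needed.
2 colors suffice: color 1 → {B, D, E, G, H}; color 2 → {A, C, F, I, J}. Every edge joins two different colors.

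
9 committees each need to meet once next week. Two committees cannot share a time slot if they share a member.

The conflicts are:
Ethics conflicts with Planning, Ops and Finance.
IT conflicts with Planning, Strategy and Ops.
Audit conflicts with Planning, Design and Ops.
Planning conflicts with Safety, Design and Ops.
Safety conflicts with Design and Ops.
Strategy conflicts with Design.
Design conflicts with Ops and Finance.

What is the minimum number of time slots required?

4

Planning, Safety, Design, Ops all conflict with each other, so at least 4 time slots are needed.
4 time slots suffice: time slot 1 → {Ethics, IT, Design}; time slot 2 → {Strategy, Ops, Finance}; time slot 3 → {Planning}; time slot 4 → {Audit, Safety}. No two conflicting committees share a time slot.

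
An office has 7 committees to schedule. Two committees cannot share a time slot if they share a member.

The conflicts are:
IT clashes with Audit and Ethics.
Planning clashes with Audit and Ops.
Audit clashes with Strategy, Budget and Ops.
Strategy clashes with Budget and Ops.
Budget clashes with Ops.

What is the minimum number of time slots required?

Audit, Strategy, Budget, Ops pairwise conflict, so at least 4 time slots are needed.
4 time slots suffice: time slot 1 → {Audit, Ethics}; time slot 2 → {IT, Ops}; time slot 3 → {Planning, Strategy}; time slot 4 → {Budget}. Every pair that conflicts lands in different time slots.

4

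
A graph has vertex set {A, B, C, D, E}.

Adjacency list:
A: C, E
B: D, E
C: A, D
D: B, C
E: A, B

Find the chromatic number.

The cycle E-A-C-D-B-E has odd length 5, so it cannot be 2-colored; at least 3 colors are needed.
A valid assignment using 3 colors: A=2, B=1, C=1, D=2, E=3. Each edge has distinct colors on its endpoints.

3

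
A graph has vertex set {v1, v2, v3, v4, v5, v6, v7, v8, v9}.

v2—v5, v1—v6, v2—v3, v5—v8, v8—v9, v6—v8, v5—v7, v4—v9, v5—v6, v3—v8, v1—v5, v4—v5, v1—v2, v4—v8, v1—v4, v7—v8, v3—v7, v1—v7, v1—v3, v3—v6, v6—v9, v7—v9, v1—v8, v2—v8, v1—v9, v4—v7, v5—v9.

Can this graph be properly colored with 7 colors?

The chromatic number is 6. v1, v4, v5, v7, v8, v9 form a clique, so at least 6 colors are needed.
One proper 6-coloring: v1=2, v2=4, v3=3, v4=6, v5=3, v6=4, v7=4, v8=1, v9=5.
Since 7 ≥ 6, a proper 7-coloring certainly exists.

Yes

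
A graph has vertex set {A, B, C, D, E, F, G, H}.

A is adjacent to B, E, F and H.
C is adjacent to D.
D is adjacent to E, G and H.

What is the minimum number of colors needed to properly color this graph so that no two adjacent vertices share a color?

C and D are adjacent, so at least 2 colors are needed.
2 colors suffice: color 1 → {A, D}; color 2 → {B, C, E, F, G, H}. No two adjacent vertices share a color.

2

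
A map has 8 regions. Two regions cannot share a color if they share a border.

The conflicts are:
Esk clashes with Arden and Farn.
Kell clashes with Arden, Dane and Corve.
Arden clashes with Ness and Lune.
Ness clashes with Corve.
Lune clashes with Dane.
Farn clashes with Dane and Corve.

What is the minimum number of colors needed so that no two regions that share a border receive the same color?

The cycle Arden-Esk-Farn-Corve-Kell-Arden has odd length 5, so it cannot be 2-colored; at least 3 colors are needed.
3 colors suffice: Esk=2, Kell=3, Arden=1, Ness=3, Lune=3, Farn=1, Dane=2, Corve=2. No two conflicting regions share a color.

3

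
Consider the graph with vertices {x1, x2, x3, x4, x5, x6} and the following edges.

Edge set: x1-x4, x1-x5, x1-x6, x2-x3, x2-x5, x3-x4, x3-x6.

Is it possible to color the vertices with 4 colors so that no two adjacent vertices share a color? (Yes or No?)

The chromatic number is 3. The cycle x6-x3-x2-x5-x1-x6 has odd length 5, so it cannot be 2-colored; at least 3 colors are needed.
One proper 3-coloring: x1=red, x2=blue, x3=red, x4=blue, x5=green, x6=blue.
Since 4 ≥ 3, a proper 4-coloring certainly exists.

Yes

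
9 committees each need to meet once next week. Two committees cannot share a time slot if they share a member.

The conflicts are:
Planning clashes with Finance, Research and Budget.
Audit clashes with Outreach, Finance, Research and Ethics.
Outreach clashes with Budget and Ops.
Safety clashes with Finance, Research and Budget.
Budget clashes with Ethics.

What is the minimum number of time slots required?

3

The cycle Outreach-Budget-Planning-Research-Audit-Outreach has odd length 5, so it cannot be 2-colored; at least 3 time slots are needed.
Using 3 time slots: Planning=2, Audit=1, Outreach=2, Safety=2, Finance=3, Research=3, Budget=1, Ethics=2, Ops=1. Each listed conflict is separated.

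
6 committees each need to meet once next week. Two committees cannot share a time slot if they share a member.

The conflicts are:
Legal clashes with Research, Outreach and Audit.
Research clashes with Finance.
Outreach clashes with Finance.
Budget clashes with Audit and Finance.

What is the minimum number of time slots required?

The cycle Legal-Outreach-Finance-Budget-Audit-Legal has odd length 5, so it cannot be 2-colored; at least 3 time slots are needed.
3 time slots suffice: time slot 1 → {Legal, Finance}; time slot 2 → {Research, Outreach, Budget}; time slot 3 → {Audit}. Every pair that conflicts lands in different time slots.

3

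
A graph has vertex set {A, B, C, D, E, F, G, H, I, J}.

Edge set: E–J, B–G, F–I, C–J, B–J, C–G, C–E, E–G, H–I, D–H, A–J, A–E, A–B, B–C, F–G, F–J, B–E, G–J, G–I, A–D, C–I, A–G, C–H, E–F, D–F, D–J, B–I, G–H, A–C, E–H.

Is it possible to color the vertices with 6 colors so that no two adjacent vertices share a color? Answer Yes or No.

The chromatic number is 6. A, B, C, E, G, J are pairwise adjacent (a clique of size 6), so at least 6 colors are needed.
6 colors suffice: color 1 → {D, G}; color 2 → {H, J}; color 3 → {C, F}; color 4 → {E, I}; color 5 → {A}; color 6 → {B}.
That is already a proper 6-coloring.

Yes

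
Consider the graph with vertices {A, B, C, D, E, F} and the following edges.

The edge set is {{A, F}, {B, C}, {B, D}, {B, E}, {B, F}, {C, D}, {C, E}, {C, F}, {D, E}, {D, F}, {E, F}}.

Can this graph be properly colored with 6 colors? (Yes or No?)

Yes

The chromatic number is 5. B, C, D, E, F are mutually adjacent (a clique of size 5), so at least 5 colors are needed.
5 colors suffice: color red → {F}; color blue → {A, D}; color green → {C}; color yellow → {E}; color purple → {B}.
Since 6 ≥ 5, a proper 6-coloring certainly exists.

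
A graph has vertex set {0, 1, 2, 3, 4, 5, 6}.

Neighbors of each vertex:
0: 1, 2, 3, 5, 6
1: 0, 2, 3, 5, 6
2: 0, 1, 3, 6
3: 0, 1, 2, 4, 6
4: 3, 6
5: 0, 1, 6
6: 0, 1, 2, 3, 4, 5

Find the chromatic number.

5

0, 1, 2, 3, 6 form a clique, so at least 5 colors are needed.
A valid assignment using 5 colors: 0=d, 1=c, 2=e, 3=b, 4=c, 5=b, 6=a. Every edge joins two different colors.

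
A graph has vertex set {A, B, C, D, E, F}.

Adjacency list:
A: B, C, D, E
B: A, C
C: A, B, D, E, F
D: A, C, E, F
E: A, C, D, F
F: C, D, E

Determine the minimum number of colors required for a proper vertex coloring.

A, C, D, E are mutually adjacent (a clique of size 4), so at least 4 colors are needed.
4 colors suffice: A=4, B=2, C=1, D=2, E=3, F=4. Each edge has distinct colors on its endpoints.

4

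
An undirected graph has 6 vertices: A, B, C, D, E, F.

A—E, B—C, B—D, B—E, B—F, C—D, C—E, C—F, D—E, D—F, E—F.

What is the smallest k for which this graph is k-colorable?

5

B, C, D, E, F form a clique, so at least 5 colors are needed.
5 colors suffice: A=2, B=2, C=4, D=3, E=1, F=5. Every edge joins two different colors.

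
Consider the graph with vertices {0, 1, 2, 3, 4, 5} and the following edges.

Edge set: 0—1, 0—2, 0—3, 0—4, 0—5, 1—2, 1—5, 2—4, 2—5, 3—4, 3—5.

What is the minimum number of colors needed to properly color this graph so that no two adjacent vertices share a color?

4

0, 1, 2, 5 are mutually adjacent (a clique of size 4), so at least 4 colors are needed.
4 colors suffice: color a → {0}; color b → {4, 5}; color c → {2, 3}; color d → {1}. Every edge joins two different colors.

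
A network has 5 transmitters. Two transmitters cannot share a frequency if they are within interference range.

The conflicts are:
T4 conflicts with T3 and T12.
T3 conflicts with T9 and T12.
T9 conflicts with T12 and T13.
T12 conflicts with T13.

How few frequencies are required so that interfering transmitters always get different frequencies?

T3, T9, T12 are mutually in conflict, so at least 3 frequencies are needed.
3 frequencies suffice: frequency 1 → {T12}; frequency 2 → {T4, T9}; frequency 3 → {T3, T13}. No two conflicting transmitters share a frequency.

3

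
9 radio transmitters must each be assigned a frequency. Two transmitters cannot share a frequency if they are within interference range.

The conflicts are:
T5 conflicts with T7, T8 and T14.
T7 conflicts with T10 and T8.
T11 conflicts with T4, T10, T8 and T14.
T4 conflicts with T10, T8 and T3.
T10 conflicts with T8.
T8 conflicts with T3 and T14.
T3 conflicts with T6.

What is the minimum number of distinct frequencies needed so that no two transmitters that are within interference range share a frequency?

4

T11, T4, T10, T8 are mutually in conflict, so at least 4 frequencies are needed.
4 frequencies suffice: frequency 1 → {T8, T6}; frequency 2 → {T7, T11, T3}; frequency 3 → {T10, T14}; frequency 4 → {T5, T4}. No two conflicting transmitters share a frequency.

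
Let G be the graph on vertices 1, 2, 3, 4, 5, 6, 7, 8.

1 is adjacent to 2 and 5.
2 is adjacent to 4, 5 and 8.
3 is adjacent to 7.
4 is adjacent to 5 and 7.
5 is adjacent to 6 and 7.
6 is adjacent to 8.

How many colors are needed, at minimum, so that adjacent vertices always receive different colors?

3

2, 4, 5 are pairwise adjacent, so at least 3 colors are needed.
3 colors suffice: color red → {3, 5, 8}; color blue → {2, 6, 7}; color green → {1, 4}. No two adjacent vertices share a color.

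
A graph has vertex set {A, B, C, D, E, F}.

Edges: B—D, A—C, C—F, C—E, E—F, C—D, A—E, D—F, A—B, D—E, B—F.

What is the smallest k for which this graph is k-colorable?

4

C, D, E, F are mutually adjacent (a clique of size 4), so at least 4 colors are needed.
4 colors suffice: color 1 → {A, F}; color 2 → {D}; color 3 → {B, E}; color 4 → {C}. Each edge has distinct colors on its endpoints.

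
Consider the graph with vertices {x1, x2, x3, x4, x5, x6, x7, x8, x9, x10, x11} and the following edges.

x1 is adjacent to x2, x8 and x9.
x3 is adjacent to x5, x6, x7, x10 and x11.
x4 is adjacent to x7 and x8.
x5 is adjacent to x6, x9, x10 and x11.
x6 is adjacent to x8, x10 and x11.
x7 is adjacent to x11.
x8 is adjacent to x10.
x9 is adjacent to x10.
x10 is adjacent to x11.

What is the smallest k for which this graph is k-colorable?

x3, x5, x6, x10, x11 are mutually adjacent (a clique of size 5), so at least 5 colors are needed.
A valid assignment using 5 colors: x1=R, x2=B, x3=Y, x4=B, x5=P, x6=B, x7=R, x8=G, x9=B, x10=R, x11=G. No two adjacent vertices share a color.

5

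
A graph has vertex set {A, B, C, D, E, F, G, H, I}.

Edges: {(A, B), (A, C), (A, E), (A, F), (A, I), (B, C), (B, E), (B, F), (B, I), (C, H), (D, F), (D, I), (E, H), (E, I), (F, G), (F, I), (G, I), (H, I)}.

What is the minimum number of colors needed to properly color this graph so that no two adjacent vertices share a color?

4

A, B, E, I are mutually adjacent (a clique of size 4), so at least 4 colors are needed.
4 colors suffice: color red → {C, I}; color blue → {E, F}; color green → {B, D, G, H}; color yellow → {A}. Each edge has distinct colors on its endpoints.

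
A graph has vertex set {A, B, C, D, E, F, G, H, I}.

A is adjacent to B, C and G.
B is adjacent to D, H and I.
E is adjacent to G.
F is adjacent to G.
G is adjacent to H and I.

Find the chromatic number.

F and G are adjacent, so at least 2 colors are needed.
2 colors suffice: color red → {B, C, G}; color blue → {A, D, E, F, H, I}. No two adjacent vertices share a color.

2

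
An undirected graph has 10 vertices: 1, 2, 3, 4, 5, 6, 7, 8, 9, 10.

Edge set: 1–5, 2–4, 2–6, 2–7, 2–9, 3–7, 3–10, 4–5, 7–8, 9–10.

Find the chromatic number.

3

The cycle 7-3-10-9-2-7 has odd length 5, so it cannot be 2-colored; at least 3 colors are needed.
3 colors suffice: color red → {2, 5, 8, 10}; color blue → {1, 4, 6, 7, 9}; color green → {3}. No two adjacent vertices share a color.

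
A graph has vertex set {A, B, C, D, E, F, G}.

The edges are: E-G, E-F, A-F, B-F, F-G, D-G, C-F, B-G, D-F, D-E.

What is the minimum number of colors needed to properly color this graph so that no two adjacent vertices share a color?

4

D, E, F, G are pairwise adjacent (a clique of size 4), so at least 4 colors are needed.
4 colors suffice: color red → {F}; color blue → {A, C, G}; color green → {B, D}; color yellow → {E}. Each edge has distinct colors on its endpoints.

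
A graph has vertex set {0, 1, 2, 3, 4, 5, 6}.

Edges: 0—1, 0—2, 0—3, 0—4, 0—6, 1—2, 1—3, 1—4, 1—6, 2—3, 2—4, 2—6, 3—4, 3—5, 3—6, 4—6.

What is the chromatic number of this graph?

0, 1, 2, 3, 4, 6 form a clique, so at least 6 colors are needed.
6 colors suffice: 0=purple, 1=orange, 2=yellow, 3=red, 4=green, 5=blue, 6=blue. Every edge joins two different colors.

6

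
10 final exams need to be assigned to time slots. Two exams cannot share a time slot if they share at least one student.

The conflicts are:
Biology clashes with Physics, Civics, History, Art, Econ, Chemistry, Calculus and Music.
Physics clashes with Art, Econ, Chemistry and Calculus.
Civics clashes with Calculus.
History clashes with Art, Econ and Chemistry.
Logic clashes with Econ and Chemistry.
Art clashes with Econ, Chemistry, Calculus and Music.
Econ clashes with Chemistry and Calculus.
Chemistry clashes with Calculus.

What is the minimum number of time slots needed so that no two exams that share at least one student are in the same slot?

Biology, Physics, Art, Econ, Chemistry, Calculus all conflict with each other, so at least 6 time slots are needed.
A valid assignment using 6 time slots: Biology=1, Physics=6, Civics=2, History=5, Logic=1, Art=3, Econ=2, Chemistry=4, Calculus=5, Music=2. No two conflicting exams share a time slot.

6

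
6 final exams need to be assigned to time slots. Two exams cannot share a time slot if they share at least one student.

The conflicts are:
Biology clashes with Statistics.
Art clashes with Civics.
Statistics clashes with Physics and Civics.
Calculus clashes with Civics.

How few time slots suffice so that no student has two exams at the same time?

Statistics and Physics conflict, so at least 2 time slots are needed.
Using 2 time slots: Biology=2, Art=1, Statistics=1, Calculus=1, Physics=2, Civics=2. Every pair that conflicts lands in different time slots.

2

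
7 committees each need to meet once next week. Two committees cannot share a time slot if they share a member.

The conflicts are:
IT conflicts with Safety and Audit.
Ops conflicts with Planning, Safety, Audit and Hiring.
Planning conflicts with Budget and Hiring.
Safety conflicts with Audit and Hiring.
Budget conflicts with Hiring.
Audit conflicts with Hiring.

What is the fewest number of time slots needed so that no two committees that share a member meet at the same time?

Ops, Safety, Audit, Hiring pairwise conflict, so at least 4 time slots are needed.
A valid assignment using 4 time slots: IT=1, Ops=3, Planning=2, Safety=4, Budget=3, Audit=2, Hiring=1. No two conflicting committees share a time slot.

4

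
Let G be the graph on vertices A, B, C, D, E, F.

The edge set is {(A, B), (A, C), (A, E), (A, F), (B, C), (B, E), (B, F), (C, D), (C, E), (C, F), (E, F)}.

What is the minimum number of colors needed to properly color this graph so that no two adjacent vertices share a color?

5

A, B, C, E, F form a clique, so at least 5 colors are needed.
A valid assignment using 5 colors: A=5, B=4, C=1, D=2, E=2, F=3. Each edge has distinct colors on its endpoints.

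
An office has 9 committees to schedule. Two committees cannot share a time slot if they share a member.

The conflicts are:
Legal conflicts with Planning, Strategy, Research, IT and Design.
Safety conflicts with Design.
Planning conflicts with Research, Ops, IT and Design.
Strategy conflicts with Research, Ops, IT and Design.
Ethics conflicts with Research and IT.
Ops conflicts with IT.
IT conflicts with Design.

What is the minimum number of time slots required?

Legal, Strategy, IT, Design all conflict with each other, so at least 4 time slots are needed.
4 time slots suffice: time slot 1 → {Safety, Research, IT}; time slot 2 → {Legal, Ethics, Ops}; time slot 3 → {Design}; time slot 4 → {Planning, Strategy}. No two conflicting committees share a time slot.

4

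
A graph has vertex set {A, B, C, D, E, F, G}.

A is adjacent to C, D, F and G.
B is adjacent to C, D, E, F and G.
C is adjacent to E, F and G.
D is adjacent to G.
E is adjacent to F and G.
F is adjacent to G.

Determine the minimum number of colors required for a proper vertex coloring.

B, C, E, F, G are pairwise adjacent (a clique of size 5), so at least 5 colors are needed.
5 colors suffice: color 1 → {G}; color 2 → {D, F}; color 3 → {C}; color 4 → {A, B}; color 5 → {E}. No two adjacent vertices share a color.

5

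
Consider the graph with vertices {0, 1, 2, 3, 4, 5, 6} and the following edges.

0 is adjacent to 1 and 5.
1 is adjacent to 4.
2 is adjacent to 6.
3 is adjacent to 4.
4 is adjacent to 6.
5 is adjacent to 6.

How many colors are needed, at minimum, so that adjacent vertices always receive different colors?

3

The cycle 1-4-6-5-0-1 has odd length 5, so it cannot be 2-colored; at least 3 colors are needed.
3 colors suffice: color a → {1, 3, 6}; color b → {2, 4, 5}; color c → {0}. Every edge joins two different colors.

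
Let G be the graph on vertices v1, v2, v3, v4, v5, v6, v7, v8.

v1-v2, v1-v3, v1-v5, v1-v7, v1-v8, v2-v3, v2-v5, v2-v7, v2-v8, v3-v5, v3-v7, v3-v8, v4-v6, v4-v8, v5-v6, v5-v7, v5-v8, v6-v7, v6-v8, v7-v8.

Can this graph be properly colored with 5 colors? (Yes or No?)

v1, v2, v3, v5, v7, v8 are pairwise adjacent (a clique of size 6), so at least 6 colors are needed.
So 5 colors are not enough.

No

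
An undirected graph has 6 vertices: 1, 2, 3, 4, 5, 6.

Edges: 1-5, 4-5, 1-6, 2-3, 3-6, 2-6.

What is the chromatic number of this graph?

2, 3, 6 form a triangle, so at least 3 colors are needed.
3 colors suffice: 1=blue, 2=green, 3=blue, 4=blue, 5=red, 6=red. Each edge has distinct colors on its endpoints.

3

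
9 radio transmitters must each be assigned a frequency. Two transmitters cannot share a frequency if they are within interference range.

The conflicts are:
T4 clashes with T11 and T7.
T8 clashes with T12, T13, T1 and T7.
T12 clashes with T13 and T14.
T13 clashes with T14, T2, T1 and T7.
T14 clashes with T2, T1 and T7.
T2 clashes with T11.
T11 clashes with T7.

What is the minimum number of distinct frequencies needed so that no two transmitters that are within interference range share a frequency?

T13, T14, T2 are mutually in conflict, so at least 3 frequencies are needed.
3 frequencies suffice: frequency 1 → {T13, T11}; frequency 2 → {T4, T8, T14}; frequency 3 → {T12, T2, T1, T7}. No two conflicting transmitters share a frequency.

3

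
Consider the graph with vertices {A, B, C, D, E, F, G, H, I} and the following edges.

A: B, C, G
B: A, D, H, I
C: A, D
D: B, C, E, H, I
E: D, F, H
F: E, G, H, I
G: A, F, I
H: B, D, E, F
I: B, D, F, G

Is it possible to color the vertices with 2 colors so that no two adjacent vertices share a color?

No

D, E, H form a triangle, so at least 3 colors are needed.
So 2 colors are not enough.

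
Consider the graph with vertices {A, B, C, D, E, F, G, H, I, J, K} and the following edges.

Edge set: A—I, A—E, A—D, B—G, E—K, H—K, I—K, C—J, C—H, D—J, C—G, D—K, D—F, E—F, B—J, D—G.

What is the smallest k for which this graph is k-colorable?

The cycle C-H-K-D-G-C has odd length 5, so it cannot be 2-colored; at least 3 colors are needed.
3 colors suffice: color red → {B, C, D, E, I}; color blue → {A, F, G, J, K}; color green → {H}. No two adjacent vertices share a color.

3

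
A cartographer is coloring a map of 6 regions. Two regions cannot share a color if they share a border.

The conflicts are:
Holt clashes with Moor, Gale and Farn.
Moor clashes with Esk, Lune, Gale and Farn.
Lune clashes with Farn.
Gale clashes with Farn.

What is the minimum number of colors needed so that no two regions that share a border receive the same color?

Holt, Moor, Gale, Farn are mutually in conflict, so at least 4 colors are needed.
One proper 4-coloring: Holt=4, Moor=1, Esk=2, Lune=3, Gale=3, Farn=2. No two conflicting regions share a color.

4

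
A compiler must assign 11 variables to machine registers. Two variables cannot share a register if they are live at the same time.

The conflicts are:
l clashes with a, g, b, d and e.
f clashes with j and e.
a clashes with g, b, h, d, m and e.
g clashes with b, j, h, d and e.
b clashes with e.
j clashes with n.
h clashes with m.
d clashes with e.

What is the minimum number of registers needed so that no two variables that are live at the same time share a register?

l, a, g, d, e all conflict with each other, so at least 5 registers are needed.
5 registers suffice: l=4, f=2, a=1, g=2, b=5, j=1, h=3, d=5, m=2, e=3, n=2. Every pair that conflicts lands in different registers.

5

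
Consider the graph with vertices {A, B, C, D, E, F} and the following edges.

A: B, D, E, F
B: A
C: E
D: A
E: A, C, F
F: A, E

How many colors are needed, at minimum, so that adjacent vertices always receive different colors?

A, E, F form a triangle, so at least 3 colors are needed.
3 colors suffice: color 1 → {A, C}; color 2 → {B, D, E}; color 3 → {F}. Every edge joins two different colors.

3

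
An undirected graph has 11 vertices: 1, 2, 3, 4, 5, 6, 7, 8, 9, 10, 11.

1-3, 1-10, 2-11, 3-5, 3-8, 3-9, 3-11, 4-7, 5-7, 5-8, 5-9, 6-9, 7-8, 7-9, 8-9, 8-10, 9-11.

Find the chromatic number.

3, 5, 8, 9 are pairwise adjacent (a clique of size 4), so at least 4 colors are needed.
4 colors suffice: color red → {1, 2, 4, 9}; color blue → {3, 6, 7, 10}; color green → {8, 11}; color yellow → {5}. Every edge joins two different colors.

4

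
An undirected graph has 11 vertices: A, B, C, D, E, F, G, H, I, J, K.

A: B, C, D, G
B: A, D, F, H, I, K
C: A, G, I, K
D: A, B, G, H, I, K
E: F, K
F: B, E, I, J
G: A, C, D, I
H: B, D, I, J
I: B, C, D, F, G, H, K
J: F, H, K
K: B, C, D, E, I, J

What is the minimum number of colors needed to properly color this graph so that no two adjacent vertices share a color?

4

B, D, I, K form a clique, so at least 4 colors are needed.
4 colors suffice: color 1 → {A, E, I, J}; color 2 → {B, C}; color 3 → {F, G, H, K}; color 4 → {D}. Each edge has distinct colors on its endpoints.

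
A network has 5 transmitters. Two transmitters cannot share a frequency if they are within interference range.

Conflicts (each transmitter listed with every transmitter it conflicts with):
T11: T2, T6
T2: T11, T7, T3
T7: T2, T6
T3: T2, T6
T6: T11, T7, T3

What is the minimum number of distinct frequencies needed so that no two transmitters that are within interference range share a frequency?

2

T2 and T7 conflict, so at least 2 frequencies are needed.
2 frequencies suffice: frequency 1 → {T2, T6}; frequency 2 → {T11, T7, T3}. Each listed conflict is separated.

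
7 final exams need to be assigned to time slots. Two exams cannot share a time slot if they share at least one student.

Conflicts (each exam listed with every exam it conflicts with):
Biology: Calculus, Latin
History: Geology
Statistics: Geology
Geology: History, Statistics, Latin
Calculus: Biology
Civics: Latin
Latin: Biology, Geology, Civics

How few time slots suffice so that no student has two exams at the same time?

Statistics and Geology conflict, so at least 2 time slots are needed.
2 time slots suffice: time slot 1 → {Biology, Geology, Civics}; time slot 2 → {History, Statistics, Calculus, Latin}. No two conflicting exams share a time slot.

2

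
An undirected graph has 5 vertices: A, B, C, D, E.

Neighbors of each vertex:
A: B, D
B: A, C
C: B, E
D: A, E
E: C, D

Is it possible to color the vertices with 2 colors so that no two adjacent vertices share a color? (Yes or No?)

The cycle D-A-B-C-E-D has odd length 5, so it cannot be 2-colored; at least 3 colors are needed.
So 2 colors are not enough.

No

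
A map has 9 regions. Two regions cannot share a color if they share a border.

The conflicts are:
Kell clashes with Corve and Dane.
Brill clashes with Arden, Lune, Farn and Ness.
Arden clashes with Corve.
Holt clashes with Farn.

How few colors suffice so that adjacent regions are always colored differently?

Holt and Farn conflict, so at least 2 colors are needed.
A valid assignment using 2 colors: Kell=2, Brill=1, Arden=2, Corve=1, Holt=1, Lune=2, Farn=2, Ness=2, Dane=1. Each listed conflict is separated.

2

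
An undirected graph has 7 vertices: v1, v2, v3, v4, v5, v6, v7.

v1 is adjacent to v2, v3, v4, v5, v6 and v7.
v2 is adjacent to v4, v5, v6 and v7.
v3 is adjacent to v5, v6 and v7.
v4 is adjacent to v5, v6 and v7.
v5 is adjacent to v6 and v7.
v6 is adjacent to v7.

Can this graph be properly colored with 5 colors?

No

v1, v2, v4, v5, v6, v7 form a clique, so at least 6 colors are needed.
So 5 colors are not enough.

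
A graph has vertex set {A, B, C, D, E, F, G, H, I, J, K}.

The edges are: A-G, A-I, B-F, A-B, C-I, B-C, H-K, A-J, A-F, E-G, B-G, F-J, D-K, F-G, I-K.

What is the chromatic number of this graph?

A, B, F, G form a clique, so at least 4 colors are needed.
4 colors suffice: A=1, B=4, C=1, D=2, E=1, F=2, G=3, H=2, I=2, J=3, K=1. Every edge joins two different colors.

4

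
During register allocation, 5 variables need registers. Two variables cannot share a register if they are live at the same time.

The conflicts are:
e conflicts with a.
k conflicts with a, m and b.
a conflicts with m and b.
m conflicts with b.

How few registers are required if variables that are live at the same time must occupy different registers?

k, a, m, b pairwise conflict, so at least 4 registers are needed.
4 registers suffice: e=2, k=2, a=1, m=3, b=4. Every pair that conflicts lands in different registers.

4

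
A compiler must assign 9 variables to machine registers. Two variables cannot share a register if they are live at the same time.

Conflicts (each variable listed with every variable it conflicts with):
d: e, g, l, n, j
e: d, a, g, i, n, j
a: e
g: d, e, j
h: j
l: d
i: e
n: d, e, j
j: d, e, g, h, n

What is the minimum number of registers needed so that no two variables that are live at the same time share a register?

4

d, e, n, j pairwise conflict, so at least 4 registers are needed.
Using 4 registers: d=2, e=1, a=2, g=4, h=1, l=1, i=2, n=4, j=3. Every pair that conflicts lands in different registers.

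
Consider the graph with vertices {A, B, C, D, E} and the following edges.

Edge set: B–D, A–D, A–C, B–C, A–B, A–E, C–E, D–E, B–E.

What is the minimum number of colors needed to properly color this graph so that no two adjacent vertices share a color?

4

A, B, D, E are pairwise adjacent (a clique of size 4), so at least 4 colors are needed.
One proper 4-coloring: A=2, B=1, C=4, D=4, E=3. No two adjacent vertices share a color.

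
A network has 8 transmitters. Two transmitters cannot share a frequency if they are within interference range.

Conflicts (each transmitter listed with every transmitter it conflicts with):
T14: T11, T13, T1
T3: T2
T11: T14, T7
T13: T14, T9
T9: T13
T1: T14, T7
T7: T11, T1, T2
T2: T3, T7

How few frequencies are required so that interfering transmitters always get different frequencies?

T1 and T7 conflict, so at least 2 frequencies are needed.
A valid assignment using 2 frequencies: T14=1, T3=1, T11=2, T13=2, T9=1, T1=2, T7=1, T2=2. Every pair that conflicts lands in different frequencies.

2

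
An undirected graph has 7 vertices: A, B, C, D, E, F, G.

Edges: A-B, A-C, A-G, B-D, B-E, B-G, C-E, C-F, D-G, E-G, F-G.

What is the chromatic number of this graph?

A, B, G are mutually adjacent, so at least 3 colors are needed.
3 colors suffice: color 1 → {C, G}; color 2 → {B, F}; color 3 → {A, D, E}. Every edge joins two different colors.

3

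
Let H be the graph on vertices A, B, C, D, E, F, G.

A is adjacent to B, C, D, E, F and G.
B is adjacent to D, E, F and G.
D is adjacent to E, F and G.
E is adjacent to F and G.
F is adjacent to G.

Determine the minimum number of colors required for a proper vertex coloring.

A, B, D, E, F, G are pairwise adjacent (a clique of size 6), so at least 6 colors are needed.
A valid assignment using 6 colors: A=1, B=3, C=2, D=6, E=5, F=2, G=4. Every edge joins two different colors.

6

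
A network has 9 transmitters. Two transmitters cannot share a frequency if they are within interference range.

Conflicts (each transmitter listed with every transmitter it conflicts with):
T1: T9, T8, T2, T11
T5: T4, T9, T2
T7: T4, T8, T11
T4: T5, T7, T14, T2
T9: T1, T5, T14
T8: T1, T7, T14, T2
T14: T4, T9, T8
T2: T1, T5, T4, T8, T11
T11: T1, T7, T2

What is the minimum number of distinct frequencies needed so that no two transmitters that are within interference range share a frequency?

T5, T4, T2 all conflict with each other, so at least 3 frequencies are needed.
3 frequencies suffice: T1=3, T5=3, T7=1, T4=2, T9=2, T8=2, T14=1, T2=1, T11=2. No two conflicting transmitters share a frequency.

3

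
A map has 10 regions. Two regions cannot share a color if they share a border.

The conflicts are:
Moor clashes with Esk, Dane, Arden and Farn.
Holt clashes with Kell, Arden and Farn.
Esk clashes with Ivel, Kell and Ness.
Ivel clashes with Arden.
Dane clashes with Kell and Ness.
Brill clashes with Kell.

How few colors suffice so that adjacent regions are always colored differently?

The cycle Holt-Kell-Dane-Moor-Arden-Holt has odd length 5, so it cannot be 2-colored; at least 3 colors are needed.
A valid assignment using 3 colors: Moor=1, Holt=2, Esk=2, Ivel=1, Dane=2, Brill=2, Kell=1, Arden=3, Ness=1, Farn=3. No two conflicting regions share a color.

3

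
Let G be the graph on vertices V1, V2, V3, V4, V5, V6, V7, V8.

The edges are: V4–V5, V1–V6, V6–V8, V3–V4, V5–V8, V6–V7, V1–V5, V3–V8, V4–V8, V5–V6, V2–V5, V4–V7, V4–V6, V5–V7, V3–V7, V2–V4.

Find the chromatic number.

V4, V5, V6, V7 are pairwise adjacent (a clique of size 4), so at least 4 colors are needed.
4 colors suffice: color 1 → {V1, V4}; color 2 → {V3, V5}; color 3 → {V2, V6}; color 4 → {V7, V8}. No two adjacent vertices share a color.

4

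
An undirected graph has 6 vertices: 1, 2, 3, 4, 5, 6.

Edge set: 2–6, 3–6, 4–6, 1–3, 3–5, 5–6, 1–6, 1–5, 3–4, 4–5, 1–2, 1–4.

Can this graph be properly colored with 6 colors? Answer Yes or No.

The chromatic number is 5. 1, 3, 4, 5, 6 form a clique, so at least 5 colors are needed.
5 colors suffice: color red → {6}; color blue → {1}; color green → {2, 4}; color yellow → {5}; color purple → {3}.
Since 6 ≥ 5, a proper 6-coloring certainly exists.

Yes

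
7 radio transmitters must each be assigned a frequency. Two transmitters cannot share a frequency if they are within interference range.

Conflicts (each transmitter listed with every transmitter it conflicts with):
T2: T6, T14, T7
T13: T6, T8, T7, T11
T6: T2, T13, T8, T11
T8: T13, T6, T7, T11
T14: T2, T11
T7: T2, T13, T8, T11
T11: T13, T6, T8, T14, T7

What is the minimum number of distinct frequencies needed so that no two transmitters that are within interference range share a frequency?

T13, T6, T8, T11 pairwise conflict, so at least 4 frequencies are needed.
Using 4 frequencies: T2=1, T13=4, T6=2, T8=3, T14=2, T7=2, T11=1. Each listed conflict is separated.

4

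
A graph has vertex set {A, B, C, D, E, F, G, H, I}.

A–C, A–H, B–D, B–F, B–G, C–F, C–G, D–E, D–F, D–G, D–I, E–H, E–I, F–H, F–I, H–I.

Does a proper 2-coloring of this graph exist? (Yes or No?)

B, D, F are mutually adjacent, so at least 3 colors are needed.
So 2 colors are not enough.

No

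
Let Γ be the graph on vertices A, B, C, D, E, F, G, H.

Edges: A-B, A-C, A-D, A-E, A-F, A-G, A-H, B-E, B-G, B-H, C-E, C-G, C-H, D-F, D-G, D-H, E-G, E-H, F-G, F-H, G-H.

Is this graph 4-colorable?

No

A, B, E, G, H form a clique, so at least 5 colors are needed.
So 4 colors are not enough.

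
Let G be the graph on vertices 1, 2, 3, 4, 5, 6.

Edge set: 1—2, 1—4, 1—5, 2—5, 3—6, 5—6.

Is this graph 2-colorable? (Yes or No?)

No

1, 2, 5 form a triangle, so at least 3 colors are needed.
So 2 colors are not enough.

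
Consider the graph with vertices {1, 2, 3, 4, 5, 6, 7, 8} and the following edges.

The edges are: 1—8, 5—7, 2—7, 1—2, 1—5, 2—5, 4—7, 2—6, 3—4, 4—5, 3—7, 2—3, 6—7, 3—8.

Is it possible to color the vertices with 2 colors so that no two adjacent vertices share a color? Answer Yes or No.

2, 5, 7 are pairwise adjacent, so at least 3 colors are needed.
So 2 colors are not enough.

No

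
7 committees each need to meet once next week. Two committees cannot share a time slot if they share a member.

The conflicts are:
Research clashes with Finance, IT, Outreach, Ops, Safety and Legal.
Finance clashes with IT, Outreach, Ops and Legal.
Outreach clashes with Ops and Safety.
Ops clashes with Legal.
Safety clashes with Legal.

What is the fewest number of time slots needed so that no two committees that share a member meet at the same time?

4

Research, Finance, Outreach, Ops are mutually in conflict, so at least 4 time slots are needed.
4 time slots suffice: Research=1, Finance=2, IT=3, Outreach=3, Ops=4, Safety=2, Legal=3. No two conflicting committees share a time slot.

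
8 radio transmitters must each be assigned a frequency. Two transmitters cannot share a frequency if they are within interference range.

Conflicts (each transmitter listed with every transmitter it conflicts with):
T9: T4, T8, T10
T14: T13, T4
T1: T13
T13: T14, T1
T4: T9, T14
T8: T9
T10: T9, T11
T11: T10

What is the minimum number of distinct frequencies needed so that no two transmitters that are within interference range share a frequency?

2

T14 and T13 conflict, so at least 2 frequencies are needed.
2 frequencies suffice: frequency 1 → {T9, T14, T1, T11}; frequency 2 → {T13, T4, T8, T10}. No two conflicting transmitters share a frequency.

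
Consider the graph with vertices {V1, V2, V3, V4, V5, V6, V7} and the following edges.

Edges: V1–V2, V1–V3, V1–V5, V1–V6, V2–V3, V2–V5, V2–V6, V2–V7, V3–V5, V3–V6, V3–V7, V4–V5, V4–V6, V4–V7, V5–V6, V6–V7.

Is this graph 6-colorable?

Yes

The chromatic number is 5. V1, V2, V3, V5, V6 are mutually adjacent (a clique of size 5), so at least 5 colors are needed.
5 colors suffice: color red → {V6}; color blue → {V2, V4}; color green → {V5, V7}; color yellow → {V3}; color purple → {V1}.
Since 6 ≥ 5, a proper 6-coloring certainly exists.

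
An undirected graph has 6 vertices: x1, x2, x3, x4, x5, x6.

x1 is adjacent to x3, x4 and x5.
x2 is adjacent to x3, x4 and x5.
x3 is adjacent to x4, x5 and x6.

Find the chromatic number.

3

x1, x3, x5 are mutually adjacent, so at least 3 colors are needed.
3 colors suffice: color 1 → {x3}; color 2 → {x4, x5, x6}; color 3 → {x1, x2}. No two adjacent vertices share a color.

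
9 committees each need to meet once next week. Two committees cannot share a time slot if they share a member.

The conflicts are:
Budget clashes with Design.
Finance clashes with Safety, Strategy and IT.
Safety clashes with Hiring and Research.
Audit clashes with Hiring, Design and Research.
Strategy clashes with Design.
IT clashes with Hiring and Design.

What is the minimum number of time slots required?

Strategy and Design conflict, so at least 2 time slots are needed.
A valid assignment using 2 time slots: Budget=2, Finance=1, Safety=2, Audit=2, Strategy=2, IT=2, Hiring=1, Design=1, Research=1. Every pair that conflicts lands in different time slots.

2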